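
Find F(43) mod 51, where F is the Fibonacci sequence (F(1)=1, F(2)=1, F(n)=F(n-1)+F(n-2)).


F(k) mod 51 for k=1..43:
1, 1, 2, 3, 5, 8, 13, 21, 34, 4, 38, 42, 29, 20, 49, 18, 16, 34, 50, 33, 32, 14, 46, 9, 4, 13, 17, 30, 47, 26, 22, 48, 19, 16, 35, 0, 35, 35, 19, 3, 22, 25, 47
F(43) mod 51 = 47


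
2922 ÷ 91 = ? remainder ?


2922 = 91 * 32 + 10
Check: 2912 + 10 = 2922

q = 32, r = 10


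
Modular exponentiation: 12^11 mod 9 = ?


12^1 mod 9 = 3
12^2 mod 9 = 0
12^3 mod 9 = 0
12^4 mod 9 = 0
12^5 mod 9 = 0
12^6 mod 9 = 0
12^7 mod 9 = 0
12^8 mod 9 = 0
12^9 mod 9 = 0
12^10 mod 9 = 0
12^11 mod 9 = 0


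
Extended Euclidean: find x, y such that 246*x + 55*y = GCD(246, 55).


Tabular extended Euclidean (each row: r = 246*s + 55*t):
r=246, s=1, t=0
r=55, s=0, t=1
q=4: r=26, s=1, t=-4   [246*(1) + 55*(-4) = 26]
q=2: r=3, s=-2, t=9   [246*(-2) + 55*(9) = 3]
q=8: r=2, s=17, t=-76   [246*(17) + 55*(-76) = 2]
q=1: r=1, s=-19, t=85   [246*(-19) + 55*(85) = 1]
q=2: r=0, s=55, t=-246   [246*(55) + 55*(-246) = 0]
GCD = 1; from the row with r=1: x=-19, y=85
Check: 246*(-19) + 55*(85) = -4674 + 4675 = 1

GCD = 1, x = -19, y = 85


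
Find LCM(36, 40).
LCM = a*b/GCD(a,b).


GCD(36, 40) = 4
LCM = 36*40/4 = 1440/4 = 360

LCM = 360


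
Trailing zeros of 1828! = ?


floor(1828/5) = 365
floor(1828/25) = 73
floor(1828/125) = 14
floor(1828/625) = 2
Total = 454

454 trailing zeros


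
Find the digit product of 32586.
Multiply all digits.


3 × 2 × 5 × 8 × 6 = 1440


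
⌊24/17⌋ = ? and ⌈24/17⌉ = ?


24/17 = 1.4118
floor = 1
ceil = 2

floor = 1, ceil = 2


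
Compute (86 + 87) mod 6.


86 + 87 = 173
173 mod 6 = 5


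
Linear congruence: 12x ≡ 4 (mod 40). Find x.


GCD(12, 40) = 4 divides 4
Divide: 3x ≡ 1 (mod 10)
x ≡ 7 (mod 10)


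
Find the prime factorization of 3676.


3676 / 2 = 1838
1838 / 2 = 919
919 / 919 = 1
3676 = 2^2 × 919


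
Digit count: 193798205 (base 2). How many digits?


193798205 in base 2 = 1011100011010010000000111101
Number of digits = 28

28 digits (base 2)


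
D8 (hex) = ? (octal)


D8 (base 16) = 216 (decimal)
216 (decimal) = 330 (base 8)


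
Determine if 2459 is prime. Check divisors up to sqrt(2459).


Check divisors up to sqrt(2459) = 49.5883
No divisors found.
2459 is prime.

Yes, 2459 is prime


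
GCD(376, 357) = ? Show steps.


376 = 1 * 357 + 19
357 = 18 * 19 + 15
19 = 1 * 15 + 4
15 = 3 * 4 + 3
4 = 1 * 3 + 1
3 = 3 * 1 + 0
GCD = 1


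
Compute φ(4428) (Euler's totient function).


4428 = 2^2 × 3^3 × 41
Prime factors: 2, 3, 41
φ(4428) = 4428 × (1-1/2) × (1-1/3) × (1-1/41)
= 4428 × 1/2 × 2/3 × 40/41 = 1440

φ(4428) = 1440


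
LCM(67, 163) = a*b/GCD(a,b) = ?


GCD(67, 163) = 1
LCM = 67*163/1 = 10921/1 = 10921

LCM = 10921


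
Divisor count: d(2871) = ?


2871 = 3^2 × 11^1 × 29^1
d(2871) = (2+1) × (1+1) × (1+1) = 12

12 divisors


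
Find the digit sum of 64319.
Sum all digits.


6 + 4 + 3 + 1 + 9 = 23


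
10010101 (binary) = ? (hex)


10010101 (base 2) = 149 (decimal)
149 (decimal) = 95 (base 16)


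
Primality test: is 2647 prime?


Check divisors up to sqrt(2647) = 51.4490
No divisors found.
2647 is prime.

Yes, 2647 is prime


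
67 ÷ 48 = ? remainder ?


67 = 48 * 1 + 19
Check: 48 + 19 = 67

q = 1, r = 19


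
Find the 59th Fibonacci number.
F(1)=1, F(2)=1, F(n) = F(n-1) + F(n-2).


Sequence: 1, 1, 2, 3, 5, 8, 13, 21, 34, 55, 89, 144, 233, 377, 610, 987, 1597, 2584, 4181, 6765, 10946, 17711, 28657, 46368, 75025, 121393, 196418, 317811, 514229, 832040, 1346269, 2178309, 3524578, 5702887, 9227465, 14930352, 24157817, 39088169, 63245986, 102334155, 165580141, 267914296, 433494437, 701408733, 1134903170, 1836311903, 2971215073, 4807526976, 7778742049, 12586269025, 20365011074, 32951280099, 53316291173, 86267571272, 139583862445, 225851433717, 365435296162, 591286729879, 956722026041
F(59) = 956722026041


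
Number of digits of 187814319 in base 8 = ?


187814319 in base 8 = 1314350657
Number of digits = 10

10 digits (base 8)


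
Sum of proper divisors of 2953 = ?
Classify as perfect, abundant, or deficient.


Proper divisors: 1
Sum = 1 = 1
1 < 2953 → deficient

s(2953) = 1 (deficient)


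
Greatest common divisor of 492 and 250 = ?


492 = 1 * 250 + 242
250 = 1 * 242 + 8
242 = 30 * 8 + 2
8 = 4 * 2 + 0
GCD = 2


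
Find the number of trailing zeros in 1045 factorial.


floor(1045/5) = 209
floor(1045/25) = 41
floor(1045/125) = 8
floor(1045/625) = 1
Total = 259

259 trailing zeros


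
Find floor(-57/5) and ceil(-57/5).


-57/5 = -11.4000
floor = -12
ceil = -11

floor = -12, ceil = -11


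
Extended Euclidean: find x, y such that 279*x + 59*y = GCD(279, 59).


Tabular extended Euclidean (each row: r = 279*s + 59*t):
r=279, s=1, t=0
r=59, s=0, t=1
q=4: r=43, s=1, t=-4   [279*(1) + 59*(-4) = 43]
q=1: r=16, s=-1, t=5   [279*(-1) + 59*(5) = 16]
q=2: r=11, s=3, t=-14   [279*(3) + 59*(-14) = 11]
q=1: r=5, s=-4, t=19   [279*(-4) + 59*(19) = 5]
q=2: r=1, s=11, t=-52   [279*(11) + 59*(-52) = 1]
q=5: r=0, s=-59, t=279   [279*(-59) + 59*(279) = 0]
GCD = 1; from the row with r=1: x=11, y=-52
Check: 279*(11) + 59*(-52) = 3069 - 3068 = 1

GCD = 1, x = 11, y = -52


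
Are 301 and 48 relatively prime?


Euclidean algorithm:
301 = 6 * 48 + 13
48 = 3 * 13 + 9
13 = 1 * 9 + 4
9 = 2 * 4 + 1
4 = 4 * 1 + 0
GCD(301, 48) = 1

Yes, coprime (GCD = 1)


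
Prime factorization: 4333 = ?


4333 / 7 = 619
619 / 619 = 1
4333 = 7 × 619


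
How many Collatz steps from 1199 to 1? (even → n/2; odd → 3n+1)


1199 → 3598 → 1799 → 5398 → 2699 → 8098 → 4049 → 12148 → 6074 → 3037 → 9112 → 4556 → 2278 → 1139 → 3418 → 1709 → 5128 → 2564 → 1282 → 641 → 1924 → 962 → 481 → 1444 → 722 → 361 → 1084 → 542 → 271 → 814 → 407 → 1222 → 611 → 1834 → 917 → 2752 → 1376 → 688 → 344 → 172 → 86 → 43 → 130 → 65 → 196 → 98 → 49 → 148 → 74 → 37 → 112 → 56 → 28 → 14 → 7 → 22 → 11 → 34 → 17 → 52 → 26 → 13 → 40 → 20 → 10 → 5 → 16 → 8 → 4 → 2 → 1
Total steps = 70

70 steps


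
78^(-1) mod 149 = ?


Use the extended Euclidean algorithm on (149, 78); each row r = 149*s + 78*t:
r=149, s=1, t=0
r=78, s=0, t=1
q=1: r=71, s=1, t=-1   [149*(1) + 78*(-1) = 71]
q=1: r=7, s=-1, t=2   [149*(-1) + 78*(2) = 7]
q=10: r=1, s=11, t=-21   [149*(11) + 78*(-21) = 1]
q=7: r=0, s=-78, t=149   [149*(-78) + 78*(149) = 0]
GCD = 1 with t = -21, so 78*(-21) ≡ 1 (mod 149)
Inverse = -21 mod 149 = 128
Check: 78 * 128 = 9984 ≡ 1 (mod 149)

78^(-1) ≡ 128 (mod 149)


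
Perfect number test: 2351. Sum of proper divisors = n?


Proper divisors of 2351: 1
Sum = 1 = 1

No, 2351 is not perfect (1 ≠ 2351)


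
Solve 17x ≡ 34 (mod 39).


GCD(17, 39) = 1, unique solution
a^(-1) mod 39 = 23
x = 23 * 34 mod 39 = 2

x ≡ 2 (mod 39)


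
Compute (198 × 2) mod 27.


198 × 2 = 396
396 mod 27 = 18


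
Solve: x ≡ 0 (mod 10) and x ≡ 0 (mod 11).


M = 10*11 = 110
M1 = M/10 = 11, M2 = M/11 = 10
M1^(-1) mod 10 = 1, M2^(-1) mod 11 = 10
x = 0*11*1 + 0*10*10 = 0
0 mod 110 = 0
Check: 0 mod 10 = 0 ✓, 0 mod 11 = 0 ✓

x ≡ 0 (mod 110)


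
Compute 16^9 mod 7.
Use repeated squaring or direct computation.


16^1 mod 7 = 2
16^2 mod 7 = 4
16^3 mod 7 = 1
16^4 mod 7 = 2
16^5 mod 7 = 4
16^6 mod 7 = 1
16^7 mod 7 = 2
16^8 mod 7 = 4
16^9 mod 7 = 1


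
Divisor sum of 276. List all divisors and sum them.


Divisors of 276: 1, 2, 3, 4, 6, 12, 23, 46, 69, 92, 138, 276
Sum = 1 + 2 + 3 + 4 + 6 + 12 + 23 + 46 + 69 + 92 + 138 + 276 = 672

σ(276) = 672


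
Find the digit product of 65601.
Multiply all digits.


6 × 5 × 6 × 0 × 1 = 0


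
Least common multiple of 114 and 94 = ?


GCD(114, 94) = 2
LCM = 114*94/2 = 10716/2 = 5358

LCM = 5358


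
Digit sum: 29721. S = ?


2 + 9 + 7 + 2 + 1 = 21


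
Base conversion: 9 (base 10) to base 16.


9 (base 10) = 9 (decimal)
9 (decimal) = 9 (base 16)


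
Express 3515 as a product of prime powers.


3515 / 5 = 703
703 / 19 = 37
37 / 37 = 1
3515 = 5 × 19 × 37


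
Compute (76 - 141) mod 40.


76 - 141 = -65
-65 mod 40 = 15


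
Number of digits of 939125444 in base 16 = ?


939125444 in base 16 = 37F9EAC4
Number of digits = 8

8 digits (base 16)


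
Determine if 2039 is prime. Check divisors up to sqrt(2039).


Check divisors up to sqrt(2039) = 45.1553
No divisors found.
2039 is prime.

Yes, 2039 is prime


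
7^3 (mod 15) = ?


7^1 mod 15 = 7
7^2 mod 15 = 4
7^3 mod 15 = 13


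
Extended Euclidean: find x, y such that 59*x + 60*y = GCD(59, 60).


Tabular extended Euclidean (each row: r = 59*s + 60*t):
r=59, s=1, t=0
r=60, s=0, t=1
q=0: r=59, s=1, t=0   [59*(1) + 60*(0) = 59]
q=1: r=1, s=-1, t=1   [59*(-1) + 60*(1) = 1]
q=59: r=0, s=60, t=-59   [59*(60) + 60*(-59) = 0]
GCD = 1; from the row with r=1: x=-1, y=1
Check: 59*(-1) + 60*(1) = -59 + 60 = 1

GCD = 1, x = -1, y = 1


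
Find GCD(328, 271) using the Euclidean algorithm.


328 = 1 * 271 + 57
271 = 4 * 57 + 43
57 = 1 * 43 + 14
43 = 3 * 14 + 1
14 = 14 * 1 + 0
GCD = 1


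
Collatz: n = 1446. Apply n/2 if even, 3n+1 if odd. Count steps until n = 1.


1446 → 723 → 2170 → 1085 → 3256 → 1628 → 814 → 407 → 1222 → 611 → 1834 → 917 → 2752 → 1376 → 688 → 344 → 172 → 86 → 43 → 130 → 65 → 196 → 98 → 49 → 148 → 74 → 37 → 112 → 56 → 28 → 14 → 7 → 22 → 11 → 34 → 17 → 52 → 26 → 13 → 40 → 20 → 10 → 5 → 16 → 8 → 4 → 2 → 1
Total steps = 47

47 steps


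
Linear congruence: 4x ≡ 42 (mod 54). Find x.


GCD(4, 54) = 2 divides 42
Divide: 2x ≡ 21 (mod 27)
x ≡ 24 (mod 27)


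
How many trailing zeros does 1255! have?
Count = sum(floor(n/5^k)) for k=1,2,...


floor(1255/5) = 251
floor(1255/25) = 50
floor(1255/125) = 10
floor(1255/625) = 2
Total = 313

313 trailing zeros


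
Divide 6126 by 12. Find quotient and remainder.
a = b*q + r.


6126 = 12 * 510 + 6
Check: 6120 + 6 = 6126

q = 510, r = 6


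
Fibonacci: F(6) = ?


Sequence: 1, 1, 2, 3, 5, 8
F(6) = 8


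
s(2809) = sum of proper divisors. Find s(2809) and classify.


Proper divisors: 1, 53
Sum = 1 + 53 = 54
54 < 2809 → deficient

s(2809) = 54 (deficient)


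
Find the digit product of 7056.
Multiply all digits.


7 × 0 × 5 × 6 = 0


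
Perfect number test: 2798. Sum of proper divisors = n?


Proper divisors of 2798: 1, 2, 1399
Sum = 1 + 2 + 1399 = 1402

No, 2798 is not perfect (1402 ≠ 2798)


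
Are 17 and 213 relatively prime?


Euclidean algorithm:
213 = 12 * 17 + 9
17 = 1 * 9 + 8
9 = 1 * 8 + 1
8 = 8 * 1 + 0
GCD(17, 213) = 1

Yes, coprime (GCD = 1)


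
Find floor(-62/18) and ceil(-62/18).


-62/18 = -3.4444
floor = -4
ceil = -3

floor = -4, ceil = -3


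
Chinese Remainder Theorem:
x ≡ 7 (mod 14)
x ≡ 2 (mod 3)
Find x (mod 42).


M = 14*3 = 42
M1 = M/14 = 3, M2 = M/3 = 14
M1^(-1) mod 14 = 5, M2^(-1) mod 3 = 2
x = 7*3*5 + 2*14*2 = 161
161 mod 42 = 35
Check: 35 mod 14 = 7 ✓, 35 mod 3 = 2 ✓

x ≡ 35 (mod 42)


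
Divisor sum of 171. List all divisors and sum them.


Divisors of 171: 1, 3, 9, 19, 57, 171
Sum = 1 + 3 + 9 + 19 + 57 + 171 = 260

σ(171) = 260


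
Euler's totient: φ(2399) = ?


2399 = 2399
Prime factors: 2399
φ(2399) = 2399 × (1-1/2399)
= 2399 × 2398/2399 = 2398

φ(2399) = 2398


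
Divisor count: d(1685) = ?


1685 = 5^1 × 337^1
d(1685) = (1+1) × (1+1) = 4

4 divisors


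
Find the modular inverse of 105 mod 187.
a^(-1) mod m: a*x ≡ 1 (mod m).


Use the extended Euclidean algorithm on (187, 105); each row r = 187*s + 105*t:
r=187, s=1, t=0
r=105, s=0, t=1
q=1: r=82, s=1, t=-1   [187*(1) + 105*(-1) = 82]
q=1: r=23, s=-1, t=2   [187*(-1) + 105*(2) = 23]
q=3: r=13, s=4, t=-7   [187*(4) + 105*(-7) = 13]
q=1: r=10, s=-5, t=9   [187*(-5) + 105*(9) = 10]
q=1: r=3, s=9, t=-16   [187*(9) + 105*(-16) = 3]
q=3: r=1, s=-32, t=57   [187*(-32) + 105*(57) = 1]
q=3: r=0, s=105, t=-187   [187*(105) + 105*(-187) = 0]
GCD = 1 with t = 57, so 105*(57) ≡ 1 (mod 187)
Inverse = 57 mod 187 = 57
Check: 105 * 57 = 5985 ≡ 1 (mod 187)

105^(-1) ≡ 57 (mod 187)


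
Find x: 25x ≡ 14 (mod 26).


GCD(25, 26) = 1, unique solution
a^(-1) mod 26 = 25
x = 25 * 14 mod 26 = 12

x ≡ 12 (mod 26)


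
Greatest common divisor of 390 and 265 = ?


390 = 1 * 265 + 125
265 = 2 * 125 + 15
125 = 8 * 15 + 5
15 = 3 * 5 + 0
GCD = 5


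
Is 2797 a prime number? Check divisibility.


Check divisors up to sqrt(2797) = 52.8867
No divisors found.
2797 is prime.

Yes, 2797 is prime


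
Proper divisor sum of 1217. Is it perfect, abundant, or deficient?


Proper divisors: 1
Sum = 1 = 1
1 < 1217 → deficient

s(1217) = 1 (deficient)


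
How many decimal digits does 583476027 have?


583476027 has 9 digits in base 10
floor(log10(583476027)) + 1 = floor(8.7660) + 1 = 9

9 digits (base 10)


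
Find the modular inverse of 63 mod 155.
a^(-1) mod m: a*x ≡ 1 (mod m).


Use the extended Euclidean algorithm on (155, 63); each row r = 155*s + 63*t:
r=155, s=1, t=0
r=63, s=0, t=1
q=2: r=29, s=1, t=-2   [155*(1) + 63*(-2) = 29]
q=2: r=5, s=-2, t=5   [155*(-2) + 63*(5) = 5]
q=5: r=4, s=11, t=-27   [155*(11) + 63*(-27) = 4]
q=1: r=1, s=-13, t=32   [155*(-13) + 63*(32) = 1]
q=4: r=0, s=63, t=-155   [155*(63) + 63*(-155) = 0]
GCD = 1 with t = 32, so 63*(32) ≡ 1 (mod 155)
Inverse = 32 mod 155 = 32
Check: 63 * 32 = 2016 ≡ 1 (mod 155)

63^(-1) ≡ 32 (mod 155)


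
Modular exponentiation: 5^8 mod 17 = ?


5^1 mod 17 = 5
5^2 mod 17 = 8
5^3 mod 17 = 6
5^4 mod 17 = 13
5^5 mod 17 = 14
5^6 mod 17 = 2
5^7 mod 17 = 10
5^8 mod 17 = 16


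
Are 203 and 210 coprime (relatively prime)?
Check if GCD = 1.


Euclidean algorithm:
210 = 1 * 203 + 7
203 = 29 * 7 + 0
GCD(203, 210) = 7

No, not coprime (GCD = 7)


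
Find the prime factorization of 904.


904 / 2 = 452
452 / 2 = 226
226 / 2 = 113
113 / 113 = 1
904 = 2^3 × 113


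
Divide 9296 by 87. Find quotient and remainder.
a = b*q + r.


9296 = 87 * 106 + 74
Check: 9222 + 74 = 9296

q = 106, r = 74


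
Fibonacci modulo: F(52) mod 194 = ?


F(k) mod 194 for k=1..52:
1, 1, 2, 3, 5, 8, 13, 21, 34, 55, 89, 144, 39, 183, 28, 17, 45, 62, 107, 169, 82, 57, 139, 2, 141, 143, 90, 39, 129, 168, 103, 77, 180, 63, 49, 112, 161, 79, 46, 125, 171, 102, 79, 181, 66, 53, 119, 172, 97, 75, 172, 53
F(52) mod 194 = 53


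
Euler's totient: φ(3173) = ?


3173 = 19 × 167
Prime factors: 19, 167
φ(3173) = 3173 × (1-1/19) × (1-1/167)
= 3173 × 18/19 × 166/167 = 2988

φ(3173) = 2988


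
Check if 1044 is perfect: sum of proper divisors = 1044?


Proper divisors of 1044: 1, 2, 3, 4, 6, 9, 12, 18, 29, 36, 58, 87, 116, 174, 261, 348, 522
Sum = 1 + 2 + 3 + 4 + 6 + 9 + 12 + 18 + 29 + 36 + 58 + 87 + 116 + 174 + 261 + 348 + 522 = 1686

No, 1044 is not perfect (1686 ≠ 1044)


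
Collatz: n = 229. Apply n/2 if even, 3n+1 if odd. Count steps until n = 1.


229 → 688 → 344 → 172 → 86 → 43 → 130 → 65 → 196 → 98 → 49 → 148 → 74 → 37 → 112 → 56 → 28 → 14 → 7 → 22 → 11 → 34 → 17 → 52 → 26 → 13 → 40 → 20 → 10 → 5 → 16 → 8 → 4 → 2 → 1
Total steps = 34

34 steps


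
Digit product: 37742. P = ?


3 × 7 × 7 × 4 × 2 = 1176


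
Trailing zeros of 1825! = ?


floor(1825/5) = 365
floor(1825/25) = 73
floor(1825/125) = 14
floor(1825/625) = 2
Total = 454

454 trailing zeros


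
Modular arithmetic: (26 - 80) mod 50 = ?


26 - 80 = -54
-54 mod 50 = 46


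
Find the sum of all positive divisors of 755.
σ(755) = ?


Divisors of 755: 1, 5, 151, 755
Sum = 1 + 5 + 151 + 755 = 912

σ(755) = 912


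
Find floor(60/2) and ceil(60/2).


60/2 = 30.0000
floor = 30
ceil = 30

floor = 30, ceil = 30


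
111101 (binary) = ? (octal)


111101 (base 2) = 61 (decimal)
61 (decimal) = 75 (base 8)


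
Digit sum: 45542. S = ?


4 + 5 + 5 + 4 + 2 = 20


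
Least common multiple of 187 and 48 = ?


GCD(187, 48) = 1
LCM = 187*48/1 = 8976/1 = 8976

LCM = 8976


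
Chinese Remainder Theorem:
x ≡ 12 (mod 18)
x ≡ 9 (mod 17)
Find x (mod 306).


M = 18*17 = 306
M1 = M/18 = 17, M2 = M/17 = 18
M1^(-1) mod 18 = 17, M2^(-1) mod 17 = 1
x = 12*17*17 + 9*18*1 = 3630
3630 mod 306 = 264
Check: 264 mod 18 = 12 ✓, 264 mod 17 = 9 ✓

x ≡ 264 (mod 306)


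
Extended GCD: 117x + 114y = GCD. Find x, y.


Tabular extended Euclidean (each row: r = 117*s + 114*t):
r=117, s=1, t=0
r=114, s=0, t=1
q=1: r=3, s=1, t=-1   [117*(1) + 114*(-1) = 3]
q=38: r=0, s=-38, t=39   [117*(-38) + 114*(39) = 0]
GCD = 3; from the row with r=3: x=1, y=-1
Check: 117*(1) + 114*(-1) = 117 - 114 = 3

GCD = 3, x = 1, y = -1


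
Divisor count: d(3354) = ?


3354 = 2^1 × 3^1 × 13^1 × 43^1
d(3354) = (1+1) × (1+1) × (1+1) × (1+1) = 16

16 divisors


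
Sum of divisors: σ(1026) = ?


Divisors of 1026: 1, 2, 3, 6, 9, 18, 19, 27, 38, 54, 57, 114, 171, 342, 513, 1026
Sum = 1 + 2 + 3 + 6 + 9 + 18 + 19 + 27 + 38 + 54 + 57 + 114 + 171 + 342 + 513 + 1026 = 2400

σ(1026) = 2400


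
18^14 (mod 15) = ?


18^1 mod 15 = 3
18^2 mod 15 = 9
18^3 mod 15 = 12
18^4 mod 15 = 6
18^5 mod 15 = 3
18^6 mod 15 = 9
18^7 mod 15 = 12
18^8 mod 15 = 6
18^9 mod 15 = 3
18^10 mod 15 = 9
18^11 mod 15 = 12
18^12 mod 15 = 6
18^13 mod 15 = 3
18^14 mod 15 = 9


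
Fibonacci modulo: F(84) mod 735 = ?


F(k) mod 735 for k=1..84:
1, 1, 2, 3, 5, 8, 13, 21, 34, 55, 89, 144, 233, 377, 610, 252, 127, 379, 506, 150, 656, 71, 727, 63, 55, 118, 173, 291, 464, 20, 484, 504, 253, 22, 275, 297, 572, 134, 706, 105, 76, 181, 257, 438, 695, 398, 358, 21, 379, 400, 44, 444, 488, 197, 685, 147, 97, 244, 341, 585, 191, 41, 232, 273, 505, 43, 548, 591, 404, 260, 664, 189, 118, 307, 425, 732, 422, 419, 106, 525, 631, 421, 317, 3
F(84) mod 735 = 3


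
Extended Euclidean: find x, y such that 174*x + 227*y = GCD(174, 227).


Tabular extended Euclidean (each row: r = 174*s + 227*t):
r=174, s=1, t=0
r=227, s=0, t=1
q=0: r=174, s=1, t=0   [174*(1) + 227*(0) = 174]
q=1: r=53, s=-1, t=1   [174*(-1) + 227*(1) = 53]
q=3: r=15, s=4, t=-3   [174*(4) + 227*(-3) = 15]
q=3: r=8, s=-13, t=10   [174*(-13) + 227*(10) = 8]
q=1: r=7, s=17, t=-13   [174*(17) + 227*(-13) = 7]
q=1: r=1, s=-30, t=23   [174*(-30) + 227*(23) = 1]
q=7: r=0, s=227, t=-174   [174*(227) + 227*(-174) = 0]
GCD = 1; from the row with r=1: x=-30, y=23
Check: 174*(-30) + 227*(23) = -5220 + 5221 = 1

GCD = 1, x = -30, y = 23


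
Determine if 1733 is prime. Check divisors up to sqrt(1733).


Check divisors up to sqrt(1733) = 41.6293
No divisors found.
1733 is prime.

Yes, 1733 is prime


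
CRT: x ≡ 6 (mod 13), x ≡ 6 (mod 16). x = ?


M = 13*16 = 208
M1 = M/13 = 16, M2 = M/16 = 13
M1^(-1) mod 13 = 9, M2^(-1) mod 16 = 5
x = 6*16*9 + 6*13*5 = 1254
1254 mod 208 = 6
Check: 6 mod 13 = 6 ✓, 6 mod 16 = 6 ✓

x ≡ 6 (mod 208)


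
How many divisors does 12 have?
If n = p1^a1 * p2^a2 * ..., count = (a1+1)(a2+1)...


12 = 2^2 × 3^1
d(12) = (2+1) × (1+1) = 6

6 divisors


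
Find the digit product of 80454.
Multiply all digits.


8 × 0 × 4 × 5 × 4 = 0


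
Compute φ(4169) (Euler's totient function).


4169 = 11 × 379
Prime factors: 11, 379
φ(4169) = 4169 × (1-1/11) × (1-1/379)
= 4169 × 10/11 × 378/379 = 3780

φ(4169) = 3780


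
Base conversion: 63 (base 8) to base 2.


63 (base 8) = 51 (decimal)
51 (decimal) = 110011 (base 2)


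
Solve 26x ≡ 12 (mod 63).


GCD(26, 63) = 1, unique solution
a^(-1) mod 63 = 17
x = 17 * 12 mod 63 = 15

x ≡ 15 (mod 63)


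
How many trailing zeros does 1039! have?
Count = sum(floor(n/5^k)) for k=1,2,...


floor(1039/5) = 207
floor(1039/25) = 41
floor(1039/125) = 8
floor(1039/625) = 1
Total = 257

257 trailing zeros


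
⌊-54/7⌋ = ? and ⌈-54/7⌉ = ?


-54/7 = -7.7143
floor = -8
ceil = -7

floor = -8, ceil = -7


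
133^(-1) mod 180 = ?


Use the extended Euclidean algorithm on (180, 133); each row r = 180*s + 133*t:
r=180, s=1, t=0
r=133, s=0, t=1
q=1: r=47, s=1, t=-1   [180*(1) + 133*(-1) = 47]
q=2: r=39, s=-2, t=3   [180*(-2) + 133*(3) = 39]
q=1: r=8, s=3, t=-4   [180*(3) + 133*(-4) = 8]
q=4: r=7, s=-14, t=19   [180*(-14) + 133*(19) = 7]
q=1: r=1, s=17, t=-23   [180*(17) + 133*(-23) = 1]
q=7: r=0, s=-133, t=180   [180*(-133) + 133*(180) = 0]
GCD = 1 with t = -23, so 133*(-23) ≡ 1 (mod 180)
Inverse = -23 mod 180 = 157
Check: 133 * 157 = 20881 ≡ 1 (mod 180)

133^(-1) ≡ 157 (mod 180)


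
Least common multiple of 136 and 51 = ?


GCD(136, 51) = 17
LCM = 136*51/17 = 6936/17 = 408

LCM = 408


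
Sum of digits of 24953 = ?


2 + 4 + 9 + 5 + 3 = 23


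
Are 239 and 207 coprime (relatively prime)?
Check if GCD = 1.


Euclidean algorithm:
239 = 1 * 207 + 32
207 = 6 * 32 + 15
32 = 2 * 15 + 2
15 = 7 * 2 + 1
2 = 2 * 1 + 0
GCD(239, 207) = 1

Yes, coprime (GCD = 1)


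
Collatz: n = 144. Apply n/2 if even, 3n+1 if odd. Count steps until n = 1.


144 → 72 → 36 → 18 → 9 → 28 → 14 → 7 → 22 → 11 → 34 → 17 → 52 → 26 → 13 → 40 → 20 → 10 → 5 → 16 → 8 → 4 → 2 → 1
Total steps = 23

23 steps


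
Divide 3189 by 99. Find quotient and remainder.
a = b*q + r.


3189 = 99 * 32 + 21
Check: 3168 + 21 = 3189

q = 32, r = 21


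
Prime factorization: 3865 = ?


3865 / 5 = 773
773 / 773 = 1
3865 = 5 × 773


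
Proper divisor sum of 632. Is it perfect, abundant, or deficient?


Proper divisors: 1, 2, 4, 8, 79, 158, 316
Sum = 1 + 2 + 4 + 8 + 79 + 158 + 316 = 568
568 < 632 → deficient

s(632) = 568 (deficient)


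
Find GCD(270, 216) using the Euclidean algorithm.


270 = 1 * 216 + 54
216 = 4 * 54 + 0
GCD = 54


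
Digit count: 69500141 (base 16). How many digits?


69500141 in base 16 = 4247CED
Number of digits = 7

7 digits (base 16)


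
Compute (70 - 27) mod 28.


70 - 27 = 43
43 mod 28 = 15


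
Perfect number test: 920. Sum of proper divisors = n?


Proper divisors of 920: 1, 2, 4, 5, 8, 10, 20, 23, 40, 46, 92, 115, 184, 230, 460
Sum = 1 + 2 + 4 + 5 + 8 + 10 + 20 + 23 + 40 + 46 + 92 + 115 + 184 + 230 + 460 = 1240

No, 920 is not perfect (1240 ≠ 920)


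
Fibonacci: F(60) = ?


Sequence: 1, 1, 2, 3, 5, 8, 13, 21, 34, 55, 89, 144, 233, 377, 610, 987, 1597, 2584, 4181, 6765, 10946, 17711, 28657, 46368, 75025, 121393, 196418, 317811, 514229, 832040, 1346269, 2178309, 3524578, 5702887, 9227465, 14930352, 24157817, 39088169, 63245986, 102334155, 165580141, 267914296, 433494437, 701408733, 1134903170, 1836311903, 2971215073, 4807526976, 7778742049, 12586269025, 20365011074, 32951280099, 53316291173, 86267571272, 139583862445, 225851433717, 365435296162, 591286729879, 956722026041, 1548008755920
F(60) = 1548008755920


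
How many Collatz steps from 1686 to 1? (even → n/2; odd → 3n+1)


1686 → 843 → 2530 → 1265 → 3796 → 1898 → 949 → 2848 → 1424 → 712 → 356 → 178 → 89 → 268 → 134 → 67 → 202 → 101 → 304 → 152 → 76 → 38 → 19 → 58 → 29 → 88 → 44 → 22 → 11 → 34 → 17 → 52 → 26 → 13 → 40 → 20 → 10 → 5 → 16 → 8 → 4 → 2 → 1
Total steps = 42

42 steps


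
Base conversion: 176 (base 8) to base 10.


176 (base 8) = 126 (decimal)
126 (decimal) = 126 (base 10)


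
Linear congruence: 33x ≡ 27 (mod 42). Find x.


GCD(33, 42) = 3 divides 27
Divide: 11x ≡ 9 (mod 14)
x ≡ 11 (mod 14)


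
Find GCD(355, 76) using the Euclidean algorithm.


355 = 4 * 76 + 51
76 = 1 * 51 + 25
51 = 2 * 25 + 1
25 = 25 * 1 + 0
GCD = 1


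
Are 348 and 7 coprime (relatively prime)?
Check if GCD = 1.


Euclidean algorithm:
348 = 49 * 7 + 5
7 = 1 * 5 + 2
5 = 2 * 2 + 1
2 = 2 * 1 + 0
GCD(348, 7) = 1

Yes, coprime (GCD = 1)


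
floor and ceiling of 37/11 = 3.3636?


37/11 = 3.3636
floor = 3
ceil = 4

floor = 3, ceil = 4


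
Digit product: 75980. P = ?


7 × 5 × 9 × 8 × 0 = 0


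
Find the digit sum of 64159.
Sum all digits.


6 + 4 + 1 + 5 + 9 = 25


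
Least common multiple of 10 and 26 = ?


GCD(10, 26) = 2
LCM = 10*26/2 = 260/2 = 130

LCM = 130


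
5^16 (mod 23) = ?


5^1 mod 23 = 5
5^2 mod 23 = 2
5^3 mod 23 = 10
5^4 mod 23 = 4
5^5 mod 23 = 20
5^6 mod 23 = 8
5^7 mod 23 = 17
5^8 mod 23 = 16
5^9 mod 23 = 11
5^10 mod 23 = 9
5^11 mod 23 = 22
5^12 mod 23 = 18
5^13 mod 23 = 21
5^14 mod 23 = 13
5^15 mod 23 = 19
5^16 mod 23 = 3


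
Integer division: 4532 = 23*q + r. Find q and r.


4532 = 23 * 197 + 1
Check: 4531 + 1 = 4532

q = 197, r = 1


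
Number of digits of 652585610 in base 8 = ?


652585610 in base 8 = 4671325212
Number of digits = 10

10 digits (base 8)


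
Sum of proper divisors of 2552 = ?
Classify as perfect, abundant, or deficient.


Proper divisors: 1, 2, 4, 8, 11, 22, 29, 44, 58, 88, 116, 232, 319, 638, 1276
Sum = 1 + 2 + 4 + 8 + 11 + 22 + 29 + 44 + 58 + 88 + 116 + 232 + 319 + 638 + 1276 = 2848
2848 > 2552 → abundant

s(2552) = 2848 (abundant)


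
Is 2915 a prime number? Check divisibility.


2915 / 5 = 583 (exact division)
2915 is NOT prime.

No, 2915 is not prime


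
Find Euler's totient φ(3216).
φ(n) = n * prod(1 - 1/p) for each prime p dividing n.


3216 = 2^4 × 3 × 67
Prime factors: 2, 3, 67
φ(3216) = 3216 × (1-1/2) × (1-1/3) × (1-1/67)
= 3216 × 1/2 × 2/3 × 66/67 = 1056

φ(3216) = 1056


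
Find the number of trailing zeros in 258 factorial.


floor(258/5) = 51
floor(258/25) = 10
floor(258/125) = 2
Total = 63

63 trailing zeros


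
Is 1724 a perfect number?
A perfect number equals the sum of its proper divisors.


Proper divisors of 1724: 1, 2, 4, 431, 862
Sum = 1 + 2 + 4 + 431 + 862 = 1300

No, 1724 is not perfect (1300 ≠ 1724)


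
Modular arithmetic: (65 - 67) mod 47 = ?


65 - 67 = -2
-2 mod 47 = 45


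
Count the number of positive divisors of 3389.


3389 = 3389^1
d(3389) = (1+1) = 2

2 divisors


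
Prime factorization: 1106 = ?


1106 / 2 = 553
553 / 7 = 79
79 / 79 = 1
1106 = 2 × 7 × 79


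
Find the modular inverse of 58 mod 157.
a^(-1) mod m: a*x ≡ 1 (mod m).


Use the extended Euclidean algorithm on (157, 58); each row r = 157*s + 58*t:
r=157, s=1, t=0
r=58, s=0, t=1
q=2: r=41, s=1, t=-2   [157*(1) + 58*(-2) = 41]
q=1: r=17, s=-1, t=3   [157*(-1) + 58*(3) = 17]
q=2: r=7, s=3, t=-8   [157*(3) + 58*(-8) = 7]
q=2: r=3, s=-7, t=19   [157*(-7) + 58*(19) = 3]
q=2: r=1, s=17, t=-46   [157*(17) + 58*(-46) = 1]
q=3: r=0, s=-58, t=157   [157*(-58) + 58*(157) = 0]
GCD = 1 with t = -46, so 58*(-46) ≡ 1 (mod 157)
Inverse = -46 mod 157 = 111
Check: 58 * 111 = 6438 ≡ 1 (mod 157)

58^(-1) ≡ 111 (mod 157)


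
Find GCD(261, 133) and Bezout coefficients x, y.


Tabular extended Euclidean (each row: r = 261*s + 133*t):
r=261, s=1, t=0
r=133, s=0, t=1
q=1: r=128, s=1, t=-1   [261*(1) + 133*(-1) = 128]
q=1: r=5, s=-1, t=2   [261*(-1) + 133*(2) = 5]
q=25: r=3, s=26, t=-51   [261*(26) + 133*(-51) = 3]
q=1: r=2, s=-27, t=53   [261*(-27) + 133*(53) = 2]
q=1: r=1, s=53, t=-104   [261*(53) + 133*(-104) = 1]
q=2: r=0, s=-133, t=261   [261*(-133) + 133*(261) = 0]
GCD = 1; from the row with r=1: x=53, y=-104
Check: 261*(53) + 133*(-104) = 13833 - 13832 = 1

GCD = 1, x = 53, y = -104


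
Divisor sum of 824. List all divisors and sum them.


Divisors of 824: 1, 2, 4, 8, 103, 206, 412, 824
Sum = 1 + 2 + 4 + 8 + 103 + 206 + 412 + 824 = 1560

σ(824) = 1560


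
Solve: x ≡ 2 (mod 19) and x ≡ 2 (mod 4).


M = 19*4 = 76
M1 = M/19 = 4, M2 = M/4 = 19
M1^(-1) mod 19 = 5, M2^(-1) mod 4 = 3
x = 2*4*5 + 2*19*3 = 154
154 mod 76 = 2
Check: 2 mod 19 = 2 ✓, 2 mod 4 = 2 ✓

x ≡ 2 (mod 76)


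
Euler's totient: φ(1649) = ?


1649 = 17 × 97
Prime factors: 17, 97
φ(1649) = 1649 × (1-1/17) × (1-1/97)
= 1649 × 16/17 × 96/97 = 1536

φ(1649) = 1536


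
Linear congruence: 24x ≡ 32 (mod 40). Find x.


GCD(24, 40) = 8 divides 32
Divide: 3x ≡ 4 (mod 5)
x ≡ 3 (mod 5)


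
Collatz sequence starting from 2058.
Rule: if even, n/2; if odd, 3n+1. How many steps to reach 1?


2058 → 1029 → 3088 → 1544 → 772 → 386 → 193 → 580 → 290 → 145 → 436 → 218 → 109 → 328 → 164 → 82 → 41 → 124 → 62 → 31 → 94 → 47 → 142 → 71 → 214 → 107 → 322 → 161 → 484 → 242 → 121 → 364 → 182 → 91 → 274 → 137 → 412 → 206 → 103 → 310 → 155 → 466 → 233 → 700 → 350 → 175 → 526 → 263 → 790 → 395 → 1186 → 593 → 1780 → 890 → 445 → 1336 → 668 → 334 → 167 → 502 → 251 → 754 → 377 → 1132 → 566 → 283 → 850 → 425 → 1276 → 638 → 319 → 958 → 479 → 1438 → 719 → 2158 → 1079 → 3238 → 1619 → 4858 → 2429 → 7288 → 3644 → 1822 → 911 → 2734 → 1367 → 4102 → 2051 → 6154 → 3077 → 9232 → 4616 → 2308 → 1154 → 577 → 1732 → 866 → 433 → 1300 → 650 → 325 → 976 → 488 → 244 → 122 → 61 → 184 → 92 → 46 → 23 → 70 → 35 → 106 → 53 → 160 → 80 → 40 → 20 → 10 → 5 → 16 → 8 → 4 → 2 → 1
Total steps = 125

125 steps


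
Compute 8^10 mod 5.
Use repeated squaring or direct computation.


8^1 mod 5 = 3
8^2 mod 5 = 4
8^3 mod 5 = 2
8^4 mod 5 = 1
8^5 mod 5 = 3
8^6 mod 5 = 4
8^7 mod 5 = 2
8^8 mod 5 = 1
8^9 mod 5 = 3
8^10 mod 5 = 4


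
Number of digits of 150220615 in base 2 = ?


150220615 in base 2 = 1000111101000010111101000111
Number of digits = 28

28 digits (base 2)


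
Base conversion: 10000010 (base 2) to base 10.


10000010 (base 2) = 130 (decimal)
130 (decimal) = 130 (base 10)


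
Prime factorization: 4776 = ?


4776 / 2 = 2388
2388 / 2 = 1194
1194 / 2 = 597
597 / 3 = 199
199 / 199 = 1
4776 = 2^3 × 3 × 199


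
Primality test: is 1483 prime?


Check divisors up to sqrt(1483) = 38.5097
No divisors found.
1483 is prime.

Yes, 1483 is prime


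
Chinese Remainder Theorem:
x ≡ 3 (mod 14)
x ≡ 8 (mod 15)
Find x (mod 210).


M = 14*15 = 210
M1 = M/14 = 15, M2 = M/15 = 14
M1^(-1) mod 14 = 1, M2^(-1) mod 15 = 14
x = 3*15*1 + 8*14*14 = 1613
1613 mod 210 = 143
Check: 143 mod 14 = 3 ✓, 143 mod 15 = 8 ✓

x ≡ 143 (mod 210)


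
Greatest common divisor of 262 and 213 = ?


262 = 1 * 213 + 49
213 = 4 * 49 + 17
49 = 2 * 17 + 15
17 = 1 * 15 + 2
15 = 7 * 2 + 1
2 = 2 * 1 + 0
GCD = 1


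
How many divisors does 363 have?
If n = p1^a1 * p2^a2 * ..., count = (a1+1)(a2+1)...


363 = 3^1 × 11^2
d(363) = (1+1) × (2+1) = 6

6 divisors


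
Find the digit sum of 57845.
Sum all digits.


5 + 7 + 8 + 4 + 5 = 29


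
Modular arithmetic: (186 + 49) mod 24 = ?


186 + 49 = 235
235 mod 24 = 19


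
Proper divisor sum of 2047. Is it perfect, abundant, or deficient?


Proper divisors: 1, 23, 89
Sum = 1 + 23 + 89 = 113
113 < 2047 → deficient

s(2047) = 113 (deficient)


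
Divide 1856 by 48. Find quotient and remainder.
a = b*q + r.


1856 = 48 * 38 + 32
Check: 1824 + 32 = 1856

q = 38, r = 32


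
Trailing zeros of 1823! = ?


floor(1823/5) = 364
floor(1823/25) = 72
floor(1823/125) = 14
floor(1823/625) = 2
Total = 452

452 trailing zeros


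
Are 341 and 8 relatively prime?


Euclidean algorithm:
341 = 42 * 8 + 5
8 = 1 * 5 + 3
5 = 1 * 3 + 2
3 = 1 * 2 + 1
2 = 2 * 1 + 0
GCD(341, 8) = 1

Yes, coprime (GCD = 1)


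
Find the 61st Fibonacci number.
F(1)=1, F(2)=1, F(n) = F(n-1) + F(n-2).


Sequence: 1, 1, 2, 3, 5, 8, 13, 21, 34, 55, 89, 144, 233, 377, 610, 987, 1597, 2584, 4181, 6765, 10946, 17711, 28657, 46368, 75025, 121393, 196418, 317811, 514229, 832040, 1346269, 2178309, 3524578, 5702887, 9227465, 14930352, 24157817, 39088169, 63245986, 102334155, 165580141, 267914296, 433494437, 701408733, 1134903170, 1836311903, 2971215073, 4807526976, 7778742049, 12586269025, 20365011074, 32951280099, 53316291173, 86267571272, 139583862445, 225851433717, 365435296162, 591286729879, 956722026041, 1548008755920, 2504730781961
F(61) = 2504730781961


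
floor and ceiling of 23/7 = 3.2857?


23/7 = 3.2857
floor = 3
ceil = 4

floor = 3, ceil = 4


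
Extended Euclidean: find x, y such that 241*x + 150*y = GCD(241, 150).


Tabular extended Euclidean (each row: r = 241*s + 150*t):
r=241, s=1, t=0
r=150, s=0, t=1
q=1: r=91, s=1, t=-1   [241*(1) + 150*(-1) = 91]
q=1: r=59, s=-1, t=2   [241*(-1) + 150*(2) = 59]
q=1: r=32, s=2, t=-3   [241*(2) + 150*(-3) = 32]
q=1: r=27, s=-3, t=5   [241*(-3) + 150*(5) = 27]
q=1: r=5, s=5, t=-8   [241*(5) + 150*(-8) = 5]
q=5: r=2, s=-28, t=45   [241*(-28) + 150*(45) = 2]
q=2: r=1, s=61, t=-98   [241*(61) + 150*(-98) = 1]
q=2: r=0, s=-150, t=241   [241*(-150) + 150*(241) = 0]
GCD = 1; from the row with r=1: x=61, y=-98
Check: 241*(61) + 150*(-98) = 14701 - 14700 = 1

GCD = 1, x = 61, y = -98


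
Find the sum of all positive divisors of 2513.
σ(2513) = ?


Divisors of 2513: 1, 7, 359, 2513
Sum = 1 + 7 + 359 + 2513 = 2880

σ(2513) = 2880


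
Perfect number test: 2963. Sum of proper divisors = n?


Proper divisors of 2963: 1
Sum = 1 = 1

No, 2963 is not perfect (1 ≠ 2963)


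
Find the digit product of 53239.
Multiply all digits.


5 × 3 × 2 × 3 × 9 = 810


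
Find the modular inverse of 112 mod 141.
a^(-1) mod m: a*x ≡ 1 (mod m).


Use the extended Euclidean algorithm on (141, 112); each row r = 141*s + 112*t:
r=141, s=1, t=0
r=112, s=0, t=1
q=1: r=29, s=1, t=-1   [141*(1) + 112*(-1) = 29]
q=3: r=25, s=-3, t=4   [141*(-3) + 112*(4) = 25]
q=1: r=4, s=4, t=-5   [141*(4) + 112*(-5) = 4]
q=6: r=1, s=-27, t=34   [141*(-27) + 112*(34) = 1]
q=4: r=0, s=112, t=-141   [141*(112) + 112*(-141) = 0]
GCD = 1 with t = 34, so 112*(34) ≡ 1 (mod 141)
Inverse = 34 mod 141 = 34
Check: 112 * 34 = 3808 ≡ 1 (mod 141)

112^(-1) ≡ 34 (mod 141)


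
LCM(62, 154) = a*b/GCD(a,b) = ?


GCD(62, 154) = 2
LCM = 62*154/2 = 9548/2 = 4774

LCM = 4774


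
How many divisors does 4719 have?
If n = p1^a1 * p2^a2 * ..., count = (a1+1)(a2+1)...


4719 = 3^1 × 11^2 × 13^1
d(4719) = (1+1) × (2+1) × (1+1) = 12

12 divisors


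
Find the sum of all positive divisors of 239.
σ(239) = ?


Divisors of 239: 1, 239
Sum = 1 + 239 = 240

σ(239) = 240


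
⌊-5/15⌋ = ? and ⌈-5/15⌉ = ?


-5/15 = -0.3333
floor = -1
ceil = 0

floor = -1, ceil = 0


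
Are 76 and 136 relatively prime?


Euclidean algorithm:
136 = 1 * 76 + 60
76 = 1 * 60 + 16
60 = 3 * 16 + 12
16 = 1 * 12 + 4
12 = 3 * 4 + 0
GCD(76, 136) = 4

No, not coprime (GCD = 4)


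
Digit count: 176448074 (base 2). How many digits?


176448074 in base 2 = 1010100001000110001001001010
Number of digits = 28

28 digits (base 2)


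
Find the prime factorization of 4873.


4873 / 11 = 443
443 / 443 = 1
4873 = 11 × 443


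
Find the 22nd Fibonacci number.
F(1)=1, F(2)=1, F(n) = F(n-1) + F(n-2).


Sequence: 1, 1, 2, 3, 5, 8, 13, 21, 34, 55, 89, 144, 233, 377, 610, 987, 1597, 2584, 4181, 6765, 10946, 17711
F(22) = 17711


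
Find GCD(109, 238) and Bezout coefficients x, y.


Tabular extended Euclidean (each row: r = 109*s + 238*t):
r=109, s=1, t=0
r=238, s=0, t=1
q=0: r=109, s=1, t=0   [109*(1) + 238*(0) = 109]
q=2: r=20, s=-2, t=1   [109*(-2) + 238*(1) = 20]
q=5: r=9, s=11, t=-5   [109*(11) + 238*(-5) = 9]
q=2: r=2, s=-24, t=11   [109*(-24) + 238*(11) = 2]
q=4: r=1, s=107, t=-49   [109*(107) + 238*(-49) = 1]
q=2: r=0, s=-238, t=109   [109*(-238) + 238*(109) = 0]
GCD = 1; from the row with r=1: x=107, y=-49
Check: 109*(107) + 238*(-49) = 11663 - 11662 = 1

GCD = 1, x = 107, y = -49


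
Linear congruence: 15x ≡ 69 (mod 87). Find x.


GCD(15, 87) = 3 divides 69
Divide: 5x ≡ 23 (mod 29)
x ≡ 22 (mod 29)


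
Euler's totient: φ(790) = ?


790 = 2 × 5 × 79
Prime factors: 2, 5, 79
φ(790) = 790 × (1-1/2) × (1-1/5) × (1-1/79)
= 790 × 1/2 × 4/5 × 78/79 = 312

φ(790) = 312


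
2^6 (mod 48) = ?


2^1 mod 48 = 2
2^2 mod 48 = 4
2^3 mod 48 = 8
2^4 mod 48 = 16
2^5 mod 48 = 32
2^6 mod 48 = 16


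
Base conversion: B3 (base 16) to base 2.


B3 (base 16) = 179 (decimal)
179 (decimal) = 10110011 (base 2)


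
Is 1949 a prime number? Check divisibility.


Check divisors up to sqrt(1949) = 44.1475
No divisors found.
1949 is prime.

Yes, 1949 is prime


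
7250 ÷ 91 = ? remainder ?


7250 = 91 * 79 + 61
Check: 7189 + 61 = 7250

q = 79, r = 61


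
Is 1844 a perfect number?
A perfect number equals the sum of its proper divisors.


Proper divisors of 1844: 1, 2, 4, 461, 922
Sum = 1 + 2 + 4 + 461 + 922 = 1390

No, 1844 is not perfect (1390 ≠ 1844)


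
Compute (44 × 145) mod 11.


44 × 145 = 6380
6380 mod 11 = 0


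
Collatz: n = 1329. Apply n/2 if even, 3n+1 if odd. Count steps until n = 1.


1329 → 3988 → 1994 → 997 → 2992 → 1496 → 748 → 374 → 187 → 562 → 281 → 844 → 422 → 211 → 634 → 317 → 952 → 476 → 238 → 119 → 358 → 179 → 538 → 269 → 808 → 404 → 202 → 101 → 304 → 152 → 76 → 38 → 19 → 58 → 29 → 88 → 44 → 22 → 11 → 34 → 17 → 52 → 26 → 13 → 40 → 20 → 10 → 5 → 16 → 8 → 4 → 2 → 1
Total steps = 52

52 steps


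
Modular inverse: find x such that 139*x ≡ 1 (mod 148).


Use the extended Euclidean algorithm on (148, 139); each row r = 148*s + 139*t:
r=148, s=1, t=0
r=139, s=0, t=1
q=1: r=9, s=1, t=-1   [148*(1) + 139*(-1) = 9]
q=15: r=4, s=-15, t=16   [148*(-15) + 139*(16) = 4]
q=2: r=1, s=31, t=-33   [148*(31) + 139*(-33) = 1]
q=4: r=0, s=-139, t=148   [148*(-139) + 139*(148) = 0]
GCD = 1 with t = -33, so 139*(-33) ≡ 1 (mod 148)
Inverse = -33 mod 148 = 115
Check: 139 * 115 = 15985 ≡ 1 (mod 148)

139^(-1) ≡ 115 (mod 148)


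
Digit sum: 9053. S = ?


9 + 0 + 5 + 3 = 17


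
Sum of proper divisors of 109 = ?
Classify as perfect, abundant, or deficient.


Proper divisors: 1
Sum = 1 = 1
1 < 109 → deficient

s(109) = 1 (deficient)


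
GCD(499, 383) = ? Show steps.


499 = 1 * 383 + 116
383 = 3 * 116 + 35
116 = 3 * 35 + 11
35 = 3 * 11 + 2
11 = 5 * 2 + 1
2 = 2 * 1 + 0
GCD = 1


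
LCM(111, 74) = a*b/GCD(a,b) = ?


GCD(111, 74) = 37
LCM = 111*74/37 = 8214/37 = 222

LCM = 222


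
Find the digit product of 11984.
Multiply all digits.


1 × 1 × 9 × 8 × 4 = 288


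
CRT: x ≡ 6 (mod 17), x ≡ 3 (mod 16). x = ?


M = 17*16 = 272
M1 = M/17 = 16, M2 = M/16 = 17
M1^(-1) mod 17 = 16, M2^(-1) mod 16 = 1
x = 6*16*16 + 3*17*1 = 1587
1587 mod 272 = 227
Check: 227 mod 17 = 6 ✓, 227 mod 16 = 3 ✓

x ≡ 227 (mod 272)


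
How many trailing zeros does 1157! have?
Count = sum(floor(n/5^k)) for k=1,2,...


floor(1157/5) = 231
floor(1157/25) = 46
floor(1157/125) = 9
floor(1157/625) = 1
Total = 287

287 trailing zeros


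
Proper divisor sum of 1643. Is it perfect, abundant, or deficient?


Proper divisors: 1, 31, 53
Sum = 1 + 31 + 53 = 85
85 < 1643 → deficient

s(1643) = 85 (deficient)


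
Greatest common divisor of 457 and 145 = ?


457 = 3 * 145 + 22
145 = 6 * 22 + 13
22 = 1 * 13 + 9
13 = 1 * 9 + 4
9 = 2 * 4 + 1
4 = 4 * 1 + 0
GCD = 1


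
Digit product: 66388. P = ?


6 × 6 × 3 × 8 × 8 = 6912


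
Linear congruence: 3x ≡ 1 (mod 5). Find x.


GCD(3, 5) = 1, unique solution
a^(-1) mod 5 = 2
x = 2 * 1 mod 5 = 2

x ≡ 2 (mod 5)


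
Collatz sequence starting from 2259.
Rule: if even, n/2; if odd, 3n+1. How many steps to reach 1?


2259 → 6778 → 3389 → 10168 → 5084 → 2542 → 1271 → 3814 → 1907 → 5722 → 2861 → 8584 → 4292 → 2146 → 1073 → 3220 → 1610 → 805 → 2416 → 1208 → 604 → 302 → 151 → 454 → 227 → 682 → 341 → 1024 → 512 → 256 → 128 → 64 → 32 → 16 → 8 → 4 → 2 → 1
Total steps = 37

37 steps
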